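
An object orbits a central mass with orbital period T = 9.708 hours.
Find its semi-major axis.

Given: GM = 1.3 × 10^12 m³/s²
T = 9.708 hours = 34948.8 s
GM = 1.3 × 10^12 m³/s²
Kepler's third law: a³ = GM T² / (4π²)
T² = 1.22142 × 10^9 s²
a³ = (1.3 × 10^12) × (1.22142 × 10^9) / (4π²) = 4.02206 × 10^19 m³
a = (a³)^(1/3) = 3.42623 × 10^6 m ≈ 3.426 × 10^6 m

Final answer: 3.426 × 10^6 m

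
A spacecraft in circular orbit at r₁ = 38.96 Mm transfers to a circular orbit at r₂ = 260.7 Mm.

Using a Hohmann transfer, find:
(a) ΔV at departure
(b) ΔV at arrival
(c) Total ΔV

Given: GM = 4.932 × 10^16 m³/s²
r₁ = 38.96 Mm = 3.896 × 10^7 m
r₂ = 260.7 Mm = 2.607 × 10^8 m
GM = 4.932 × 10^16 m³/s²
Transfer ellipse: a_t = (r₁ + r₂)/2 = 1.4983 × 10^8 m
Circular speed at r₁: v₁ = √(GM/r₁) = 35579.7 m/s
Transfer speed at r₁ (periapsis): v₁ₜ = √(GM(2/r₁ − 1/a_t)) = 46932.4 m/s
(a) ΔV₁ = v₁ₜ − v₁ = 11352.8 m/s ≈ 11.35 km/s
Circular speed at r₂: v₂ = √(GM/r₂) = 13754.4 m/s
Transfer speed at r₂ (apoapsis): v₂ₜ = √(GM(2/r₂ − 1/a_t)) = 7013.76 m/s
(b) ΔV₂ = v₂ − v₂ₜ = 6740.62 m/s ≈ 6.741 km/s
(c) ΔV_total = ΔV₁ + ΔV₂ = 18093.4 m/s ≈ 18.09 km/s

Final answer:
(a) ΔV₁ = 11.35 km/s
(b) ΔV₂ = 6.741 km/s
(c) ΔV_total = 18.09 km/s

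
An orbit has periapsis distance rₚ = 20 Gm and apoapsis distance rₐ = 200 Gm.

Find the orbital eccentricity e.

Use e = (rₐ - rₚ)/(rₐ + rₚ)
rₚ = 20 Gm = 2 × 10^10 m
rₐ = 200 Gm = 2 × 10^11 m
rₐ − rₚ = 1.8 × 10^11 m
rₐ + rₚ = 2.2 × 10^11 m
e = (rₐ − rₚ)/(rₐ + rₚ) = 0.818182

Final answer: e = 0.8182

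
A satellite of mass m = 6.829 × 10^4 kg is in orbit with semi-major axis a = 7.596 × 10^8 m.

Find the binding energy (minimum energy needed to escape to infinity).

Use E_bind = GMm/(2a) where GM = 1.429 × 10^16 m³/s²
a = 7.596 × 10^8 m
GM = 1.429 × 10^16 m³/s²
m = 6.829 × 10^4 kg
GMm = 1.429 × 10^16 × 68290 = 9.75864 × 10^20 m³·kg/s²
2a = 1.5192 × 10^9 m
E_bind = GMm/(2a) = 6.42354 × 10^11 J ≈ 642.4 GJ

Final answer: 642.4 GJ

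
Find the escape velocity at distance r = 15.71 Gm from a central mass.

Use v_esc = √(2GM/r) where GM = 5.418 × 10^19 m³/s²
r = 15.71 Gm = 1.571 × 10^10 m
GM = 5.418 × 10^19 m³/s²
2GM/r = 2 × (5.418 × 10^19) / (1.571 × 10^10) = 6.89752 × 10^9 m²/s²
v_esc = √(2GM/r) = 83051.3 m/s ≈ 83.05 km/s

Final answer: 83.05 km/s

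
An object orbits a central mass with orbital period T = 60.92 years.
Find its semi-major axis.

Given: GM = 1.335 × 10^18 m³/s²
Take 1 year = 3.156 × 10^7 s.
T = 60.92 years = 1.92264 × 10^9 s
GM = 1.335 × 10^18 m³/s²
Kepler's third law: a³ = GM T² / (4π²)
T² = 3.69653 × 10^18 s²
a³ = (1.335 × 10^18) × (3.69653 × 10^18) / (4π²) = 1.25002 × 10^35 m³
a = (a³)^(1/3) = 5.00002 × 10^11 m ≈ 500 Gm

Final answer: 500 Gm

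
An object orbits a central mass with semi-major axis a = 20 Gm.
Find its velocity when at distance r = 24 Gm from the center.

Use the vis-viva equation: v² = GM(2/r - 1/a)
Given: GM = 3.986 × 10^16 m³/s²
a = 20 Gm = 2 × 10^10 m
r = 24 Gm = 2.4 × 10^10 m
GM = 3.986 × 10^16 m³/s²
2/r − 1/a = 8.33333 × 10^-11 − 5 × 10^-11 = 3.33333 × 10^-11 m⁻¹
v² = GM (2/r − 1/a) = 1.32867 × 10^6 m²/s²
v = 1152.68 m/s ≈ 1.153 km/s

Final answer: 1.153 km/s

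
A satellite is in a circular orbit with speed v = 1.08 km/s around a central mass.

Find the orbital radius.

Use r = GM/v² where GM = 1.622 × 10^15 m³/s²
v = 1.08 km/s = 1080 m/s
GM = 1.622 × 10^15 m³/s²
v² = 1.1664 × 10^6 m²/s²
r = GM/v² = (1.622 × 10^15) / (1.1664 × 10^6) = 1.3906 × 10^9 m ≈ 1.391 Gm

Final answer: 1.391 Gm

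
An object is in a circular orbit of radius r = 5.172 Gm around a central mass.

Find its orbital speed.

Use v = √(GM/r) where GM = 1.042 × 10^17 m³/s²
r = 5.172 Gm = 5.172 × 10^9 m
GM = 1.042 × 10^17 m³/s²
GM/r = (1.042 × 10^17) / (5.172 × 10^9) = 2.01469 × 10^7 m²/s²
v = √(GM/r) = 4488.53 m/s ≈ 4.489 km/s

Final answer: 4.489 km/s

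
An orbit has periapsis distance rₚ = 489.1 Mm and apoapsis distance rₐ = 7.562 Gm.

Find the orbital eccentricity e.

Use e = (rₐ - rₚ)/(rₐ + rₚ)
rₚ = 489.1 Mm = 4.891 × 10^8 m
rₐ = 7.562 Gm = 7.562 × 10^9 m
rₐ − rₚ = 7.0729 × 10^9 m
rₐ + rₚ = 8.0511 × 10^9 m
e = (rₐ − rₚ)/(rₐ + rₚ) = 0.878501

Final answer: e = 0.8785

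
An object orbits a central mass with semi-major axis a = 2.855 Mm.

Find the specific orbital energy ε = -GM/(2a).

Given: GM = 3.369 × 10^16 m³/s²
a = 2.855 Mm = 2.855 × 10^6 m
GM = 3.369 × 10^16 m³/s²
2a = 5.71 × 10^6 m
ε = −GM/(2a) = -5.90018 × 10^9 J/kg ≈ -5.9 GJ/kg

Final answer: -5.9 GJ/kg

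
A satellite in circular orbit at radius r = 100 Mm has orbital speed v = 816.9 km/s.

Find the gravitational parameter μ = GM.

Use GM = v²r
r = 100 Mm = 1 × 10^8 m
v = 816.9 km/s = 816900 m/s
v² = 6.67326 × 10^11 m²/s²
GM = v²r = 6.67326 × 10^11 × 1 × 10^8 = 6.67326 × 10^19 m³/s²
GM ≈ 6.673 × 10^19 m³/s²

Final answer: GM = 6.673 × 10^19 m³/s²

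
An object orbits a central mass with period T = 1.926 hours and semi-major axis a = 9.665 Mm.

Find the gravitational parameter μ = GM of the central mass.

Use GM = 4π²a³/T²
T = 1.926 hours = 6933.6 s
a = 9.665 Mm = 9.665 × 10^6 m
a³ = 9.02829 × 10^20 m³
T² = 4.80748 × 10^7 s²
GM = 4π² × (9.02829 × 10^20) / (4.80748 × 10^7) = 7.41392 × 10^14 m³/s²
GM ≈ 7.414 × 10^14 m³/s²

Final answer: GM = 7.414 × 10^14 m³/s²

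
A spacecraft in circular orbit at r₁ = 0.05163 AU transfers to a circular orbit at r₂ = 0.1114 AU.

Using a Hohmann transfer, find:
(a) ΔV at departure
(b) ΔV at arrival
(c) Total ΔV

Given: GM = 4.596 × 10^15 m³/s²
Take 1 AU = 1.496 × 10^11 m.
r₁ = 0.05163 AU = 7.72385 × 10^9 m
r₂ = 0.1114 AU = 1.66654 × 10^10 m
GM = 4.596 × 10^15 m³/s²
Transfer ellipse: a_t = (r₁ + r₂)/2 = 1.21946 × 10^10 m
Circular speed at r₁: v₁ = √(GM/r₁) = 771.388 m/s
Transfer speed at r₁ (periapsis): v₁ₜ = √(GM(2/r₁ − 1/a_t)) = 901.772 m/s
(a) ΔV₁ = v₁ₜ − v₁ = 130.384 m/s ≈ 130.4 m/s
Circular speed at r₂: v₂ = √(GM/r₂) = 525.148 m/s
Transfer speed at r₂ (apoapsis): v₂ₜ = √(GM(2/r₂ − 1/a_t)) = 417.94 m/s
(b) ΔV₂ = v₂ − v₂ₜ = 107.208 m/s ≈ 107.2 m/s
(c) ΔV_total = ΔV₁ + ΔV₂ = 237.592 m/s ≈ 237.6 m/s

Final answer:
(a) ΔV₁ = 130.4 m/s
(b) ΔV₂ = 107.2 m/s
(c) ΔV_total = 237.6 m/s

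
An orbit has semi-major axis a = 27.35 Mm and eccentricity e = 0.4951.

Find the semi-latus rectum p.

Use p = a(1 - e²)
a = 27.35 Mm = 2.735 × 10^7 m
e = 0.4951,  e² = 0.245124,  1 − e² = 0.754876
p = a(1 − e²) = 2.735 × 10^7 m × 0.754876 = 2.06459 × 10^7 m ≈ 20.65 Mm

Final answer: p = 20.65 Mm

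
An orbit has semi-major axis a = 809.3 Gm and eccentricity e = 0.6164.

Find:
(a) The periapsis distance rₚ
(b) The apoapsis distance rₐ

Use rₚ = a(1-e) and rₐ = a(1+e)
a = 809.3 Gm = 8.093 × 10^11 m
e = 0.6164:  1 − e = 0.3836,  1 + e = 1.6164
(a) rₚ = a(1 − e) = 8.093 × 10^11 m × 0.3836 = 3.10447 × 10^11 m ≈ 310.4 Gm
(b) rₐ = a(1 + e) = 8.093 × 10^11 m × 1.6164 = 1.30815 × 10^12 m ≈ 1.308 Tm

Final answer:
(a) rₚ = 310.4 Gm
(b) rₐ = 1.308 Tm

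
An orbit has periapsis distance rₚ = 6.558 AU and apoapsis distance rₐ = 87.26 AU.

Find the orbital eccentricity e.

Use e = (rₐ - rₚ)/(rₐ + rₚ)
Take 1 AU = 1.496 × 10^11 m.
rₚ = 6.558 AU = 9.81077 × 10^11 m
rₐ = 87.26 AU = 1.30541 × 10^13 m
rₐ − rₚ = 1.2073 × 10^13 m
rₐ + rₚ = 1.40352 × 10^13 m
e = (rₐ − rₚ)/(rₐ + rₚ) = 0.860197

Final answer: e = 0.8602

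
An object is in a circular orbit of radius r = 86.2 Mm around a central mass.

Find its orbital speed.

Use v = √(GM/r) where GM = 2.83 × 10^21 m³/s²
r = 86.2 Mm = 8.62 × 10^7 m
GM = 2.83 × 10^21 m³/s²
GM/r = (2.83 × 10^21) / (8.62 × 10^7) = 3.28306 × 10^13 m²/s²
v = √(GM/r) = 5.7298 × 10^6 m/s ≈ 5730 km/s

Final answer: 5730 km/s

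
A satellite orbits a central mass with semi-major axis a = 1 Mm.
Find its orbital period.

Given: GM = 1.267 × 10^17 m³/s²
a = 1 Mm = 1 × 10^6 m
GM = 1.267 × 10^17 m³/s²
a³ = 1 × 10^18 m³
T = 2π √(a³/GM) = 2π √((1 × 10^18) / (1.267 × 10^17)) = 2π × 2.80939 s
T = 17.6519 s ≈ 17.65 seconds

Final answer: 17.65 seconds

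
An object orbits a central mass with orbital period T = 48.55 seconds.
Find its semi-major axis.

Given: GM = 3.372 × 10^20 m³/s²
T = 48.55 seconds
GM = 3.372 × 10^20 m³/s²
Kepler's third law: a³ = GM T² / (4π²)
T² = 2357.1 s²
a³ = (3.372 × 10^20) × 2357.1 / (4π²) = 2.01329 × 10^22 m³
a = (a³)^(1/3) = 2.72042 × 10^7 m ≈ 2.72 × 10^7 m

Final answer: 2.72 × 10^7 m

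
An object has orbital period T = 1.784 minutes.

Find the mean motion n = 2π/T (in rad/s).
T = 1.784 minutes = 107.04 s
n = 2π / 107.04 s = 0.0586994 rad/s ≈ 0.0587 rad/s

Final answer: n = 0.0587 rad/s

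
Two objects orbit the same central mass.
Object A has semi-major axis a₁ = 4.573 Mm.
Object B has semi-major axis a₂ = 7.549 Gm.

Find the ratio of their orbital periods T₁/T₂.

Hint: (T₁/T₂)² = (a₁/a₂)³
a₁ = 4.573 Mm = 4.573 × 10^6 m
a₂ = 7.549 Gm = 7.549 × 10^9 m
a₁/a₂ = 0.000605776
T₁/T₂ = (a₁/a₂)^(3/2) = (0.000605776)^1.5 = 1.49097 × 10^-5

Final answer: T₁/T₂ = 1.491 × 10^-5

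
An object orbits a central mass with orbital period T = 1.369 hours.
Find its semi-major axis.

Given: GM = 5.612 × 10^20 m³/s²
T = 1.369 hours = 4928.4 s
GM = 5.612 × 10^20 m³/s²
Kepler's third law: a³ = GM T² / (4π²)
T² = 2.42891 × 10^7 s²
a³ = (5.612 × 10^20) × (2.42891 × 10^7) / (4π²) = 3.45279 × 10^26 m³
a = (a³)^(1/3) = 7.01547 × 10^8 m ≈ 701.5 Mm

Final answer: 701.5 Mm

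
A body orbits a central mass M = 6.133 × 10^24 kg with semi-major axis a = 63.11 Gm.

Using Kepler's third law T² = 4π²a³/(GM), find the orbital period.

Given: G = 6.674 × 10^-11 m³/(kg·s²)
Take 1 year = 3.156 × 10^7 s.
M = 6.133 × 10^24 kg
GM = G × M = 6.674 × 10^-11 × 6.133 × 10^24 = 4.09316 × 10^14 m³/s²
a = 63.11 Gm = 6.311 × 10^10 m
a³ = 2.51359 × 10^32 m³
T = 2π √(a³/GM) = 2π √((2.51359 × 10^32) / (4.09316 × 10^14)) = 2π × 7.83642 × 10^8 s
T = 4.92377 × 10^9 s ≈ 156 years

Final answer: 156 years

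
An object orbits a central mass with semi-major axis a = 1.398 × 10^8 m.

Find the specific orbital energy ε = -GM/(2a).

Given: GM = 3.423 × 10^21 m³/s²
a = 1.398 × 10^8 m
GM = 3.423 × 10^21 m³/s²
2a = 2.796 × 10^8 m
ε = −GM/(2a) = -1.22425 × 10^13 J/kg ≈ -1.224 × 10^4 GJ/kg

Final answer: -1.224 × 10^4 GJ/kg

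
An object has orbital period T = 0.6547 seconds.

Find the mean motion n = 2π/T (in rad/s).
T = 0.6547 seconds
n = 2π / 0.6547 s = 9.59704 rad/s ≈ 9.597 rad/s

Final answer: n = 9.597 rad/s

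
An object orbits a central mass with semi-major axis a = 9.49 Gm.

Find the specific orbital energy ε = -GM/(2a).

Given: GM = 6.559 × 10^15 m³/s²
a = 9.49 Gm = 9.49 × 10^9 m
GM = 6.559 × 10^15 m³/s²
2a = 1.898 × 10^10 m
ε = −GM/(2a) = -345574 J/kg ≈ -345.6 kJ/kg

Final answer: -345.6 kJ/kg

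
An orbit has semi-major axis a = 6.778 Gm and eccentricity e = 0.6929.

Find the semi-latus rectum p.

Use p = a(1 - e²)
a = 6.778 Gm = 6.778 × 10^9 m
e = 0.6929,  e² = 0.48011,  1 − e² = 0.51989
p = a(1 − e²) = 6.778 × 10^9 m × 0.51989 = 3.52381 × 10^9 m ≈ 3.524 Gm

Final answer: p = 3.524 Gm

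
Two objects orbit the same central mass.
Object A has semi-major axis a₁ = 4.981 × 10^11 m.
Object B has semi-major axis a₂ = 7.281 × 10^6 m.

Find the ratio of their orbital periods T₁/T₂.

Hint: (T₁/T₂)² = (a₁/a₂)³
a₁ = 4.981 × 10^11 m
a₂ = 7.281 × 10^6 m
a₁/a₂ = 68410.9
T₁/T₂ = (a₁/a₂)^(3/2) = (68410.9)^1.5 = 1.78932 × 10^7

Final answer: T₁/T₂ = 1.789 × 10^7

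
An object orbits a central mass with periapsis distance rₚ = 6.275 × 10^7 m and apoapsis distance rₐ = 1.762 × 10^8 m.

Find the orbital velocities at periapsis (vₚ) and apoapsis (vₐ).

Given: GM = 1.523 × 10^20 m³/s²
rₚ = 6.275 × 10^7 m
rₐ = 1.762 × 10^8 m
GM = 1.523 × 10^20 m³/s²
a = (rₚ + rₐ)/2 = 1.19475 × 10^8 m
Vis-viva: v² = GM (2/r − 1/a)
vₚ² = 1.523 × 10^20 × (3.18725 × 10^-8 − 8.36995 × 10^-9) = 3.57944 × 10^12 m²/s²
vₚ = 1.89194 × 10^6 m/s ≈ 1892 km/s
vₐ² = 1.523 × 10^20 × (1.13507 × 10^-8 − 8.36995 × 10^-9) = 4.53974 × 10^11 m²/s²
vₐ = 673776 m/s ≈ 673.8 km/s

Final answer: vₚ = 1892 km/s, vₐ = 673.8 km/s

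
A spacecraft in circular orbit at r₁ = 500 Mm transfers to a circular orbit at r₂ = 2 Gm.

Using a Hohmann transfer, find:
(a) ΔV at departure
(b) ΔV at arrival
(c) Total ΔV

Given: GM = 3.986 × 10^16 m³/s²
r₁ = 500 Mm = 5 × 10^8 m
r₂ = 2 Gm = 2 × 10^9 m
GM = 3.986 × 10^16 m³/s²
Transfer ellipse: a_t = (r₁ + r₂)/2 = 1.25 × 10^9 m
Circular speed at r₁: v₁ = √(GM/r₁) = 8928.61 m/s
Transfer speed at r₁ (periapsis): v₁ₜ = √(GM(2/r₁ − 1/a_t)) = 11293.9 m/s
(a) ΔV₁ = v₁ₜ − v₁ = 2365.29 m/s ≈ 2.365 km/s
Circular speed at r₂: v₂ = √(GM/r₂) = 4464.3 m/s
Transfer speed at r₂ (apoapsis): v₂ₜ = √(GM(2/r₂ − 1/a_t)) = 2823.47 m/s
(b) ΔV₂ = v₂ − v₂ₜ = 1640.83 m/s ≈ 1.641 km/s
(c) ΔV_total = ΔV₁ + ΔV₂ = 4006.12 m/s ≈ 4.006 km/s

Final answer:
(a) ΔV₁ = 2.365 km/s
(b) ΔV₂ = 1.641 km/s
(c) ΔV_total = 4.006 km/s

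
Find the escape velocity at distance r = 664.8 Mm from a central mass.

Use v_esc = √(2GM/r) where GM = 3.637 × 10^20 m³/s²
r = 664.8 Mm = 6.648 × 10^8 m
GM = 3.637 × 10^20 m³/s²
2GM/r = 2 × (3.637 × 10^20) / (6.648 × 10^8) = 1.09416 × 10^12 m²/s²
v_esc = √(2GM/r) = 1.04602 × 10^6 m/s ≈ 1046 km/s

Final answer: 1046 km/s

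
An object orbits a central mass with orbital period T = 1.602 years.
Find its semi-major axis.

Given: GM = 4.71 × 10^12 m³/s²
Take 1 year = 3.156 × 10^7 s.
T = 1.602 years = 5.05591 × 10^7 s
GM = 4.71 × 10^12 m³/s²
Kepler's third law: a³ = GM T² / (4π²)
T² = 2.55622 × 10^15 s²
a³ = (4.71 × 10^12) × (2.55622 × 10^15) / (4π²) = 3.04972 × 10^26 m³
a = (a³)^(1/3) = 6.73111 × 10^8 m ≈ 673.1 Mm

Final answer: 673.1 Mm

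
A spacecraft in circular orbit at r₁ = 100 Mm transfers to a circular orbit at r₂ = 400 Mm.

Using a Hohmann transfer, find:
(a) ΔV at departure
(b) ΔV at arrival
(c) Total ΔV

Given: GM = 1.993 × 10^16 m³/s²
r₁ = 100 Mm = 1 × 10^8 m
r₂ = 400 Mm = 4 × 10^8 m
GM = 1.993 × 10^16 m³/s²
Transfer ellipse: a_t = (r₁ + r₂)/2 = 2.5 × 10^8 m
Circular speed at r₁: v₁ = √(GM/r₁) = 14117.4 m/s
Transfer speed at r₁ (periapsis): v₁ₜ = √(GM(2/r₁ − 1/a_t)) = 17857.2 m/s
(a) ΔV₁ = v₁ₜ − v₁ = 3739.85 m/s ≈ 3.74 km/s
Circular speed at r₂: v₂ = √(GM/r₂) = 7058.68 m/s
Transfer speed at r₂ (apoapsis): v₂ₜ = √(GM(2/r₂ − 1/a_t)) = 4464.3 m/s
(b) ΔV₂ = v₂ − v₂ₜ = 2594.38 m/s ≈ 2.594 km/s
(c) ΔV_total = ΔV₁ + ΔV₂ = 6334.23 m/s ≈ 6.334 km/s

Final answer:
(a) ΔV₁ = 3.74 km/s
(b) ΔV₂ = 2.594 km/s
(c) ΔV_total = 6.334 km/s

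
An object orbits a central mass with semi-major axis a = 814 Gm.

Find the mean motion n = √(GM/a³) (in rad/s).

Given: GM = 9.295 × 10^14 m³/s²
a = 814 Gm = 8.14 × 10^11 m
GM = 9.295 × 10^14 m³/s²
a³ = 5.39353 × 10^35 m³
GM/a³ = (9.295 × 10^14) / (5.39353 × 10^35) = 1.72336 × 10^-21 s⁻²
n = √(GM/a³) = 4.15134 × 10^-11 rad/s ≈ 4.151 × 10^-11 rad/s

Final answer: n = 4.151 × 10^-11 rad/s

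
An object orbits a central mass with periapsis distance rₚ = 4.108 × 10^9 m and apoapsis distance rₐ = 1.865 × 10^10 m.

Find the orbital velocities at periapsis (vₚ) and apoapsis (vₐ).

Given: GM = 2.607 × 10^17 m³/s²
rₚ = 4.108 × 10^9 m
rₐ = 1.865 × 10^10 m
GM = 2.607 × 10^17 m³/s²
a = (rₚ + rₐ)/2 = 1.1379 × 10^10 m
Vis-viva: v² = GM (2/r − 1/a)
vₚ² = 2.607 × 10^17 × (4.86855 × 10^-10 − 8.78812 × 10^-11) = 1.04012 × 10^8 m²/s²
vₚ = 10198.6 m/s ≈ 10.2 km/s
vₐ² = 2.607 × 10^17 × (1.07239 × 10^-10 − 8.78812 × 10^-11) = 5.04648 × 10^6 m²/s²
vₐ = 2246.44 m/s ≈ 2.246 km/s

Final answer: vₚ = 10.2 km/s, vₐ = 2.246 km/s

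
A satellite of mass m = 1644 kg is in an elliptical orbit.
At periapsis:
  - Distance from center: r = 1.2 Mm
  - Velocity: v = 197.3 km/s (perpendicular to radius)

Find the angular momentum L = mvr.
r = 1.2 Mm = 1.2 × 10^6 m
v = 197.3 km/s = 197300 m/s
vr = 197300 × 1.2 × 10^6 = 2.3676 × 10^11 m²/s
L = m × vr = 1644 × 2.3676 × 10^11 = 3.89233 × 10^14 kg·m²/s ≈ 3.892 × 10^14 kg·m²/s

Final answer: L = 3.892 × 10^14 kg·m²/s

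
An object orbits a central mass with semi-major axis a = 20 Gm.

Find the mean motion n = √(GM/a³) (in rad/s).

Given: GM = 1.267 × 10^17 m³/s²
a = 20 Gm = 2 × 10^10 m
GM = 1.267 × 10^17 m³/s²
a³ = 8 × 10^30 m³
GM/a³ = (1.267 × 10^17) / (8 × 10^30) = 1.58375 × 10^-14 s⁻²
n = √(GM/a³) = 1.25847 × 10^-7 rad/s ≈ 1.258 × 10^-7 rad/s

Final answer: n = 1.258 × 10^-7 rad/s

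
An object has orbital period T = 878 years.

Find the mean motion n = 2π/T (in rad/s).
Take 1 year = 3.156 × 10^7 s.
T = 878 years = 2.77097 × 10^10 s
n = 2π / (2.77097 × 10^10 s) = 2.26751 × 10^-10 rad/s ≈ 2.268 × 10^-10 rad/s

Final answer: n = 2.268 × 10^-10 rad/s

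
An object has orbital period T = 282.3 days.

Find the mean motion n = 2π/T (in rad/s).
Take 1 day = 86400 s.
T = 282.3 days = 2.43907 × 10^7 s
n = 2π / (2.43907 × 10^7 s) = 2.57606 × 10^-7 rad/s ≈ 2.576 × 10^-7 rad/s

Final answer: n = 2.576 × 10^-7 rad/s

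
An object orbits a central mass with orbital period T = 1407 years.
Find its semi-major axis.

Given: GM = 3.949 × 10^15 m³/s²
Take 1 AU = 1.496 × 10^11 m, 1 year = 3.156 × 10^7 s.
T = 1407 years = 4.44049 × 10^10 s
GM = 3.949 × 10^15 m³/s²
Kepler's third law: a³ = GM T² / (4π²)
T² = 1.9718 × 10^21 s²
a³ = (3.949 × 10^15) × (1.9718 × 10^21) / (4π²) = 1.97238 × 10^35 m³
a = (a³)^(1/3) = 5.82099 × 10^11 m ≈ 3.891 AU

Final answer: 3.891 AU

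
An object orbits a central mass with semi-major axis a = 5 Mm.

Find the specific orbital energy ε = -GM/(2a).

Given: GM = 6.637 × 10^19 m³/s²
a = 5 Mm = 5 × 10^6 m
GM = 6.637 × 10^19 m³/s²
2a = 1 × 10^7 m
ε = −GM/(2a) = -6.637 × 10^12 J/kg ≈ -6637 GJ/kg

Final answer: -6637 GJ/kg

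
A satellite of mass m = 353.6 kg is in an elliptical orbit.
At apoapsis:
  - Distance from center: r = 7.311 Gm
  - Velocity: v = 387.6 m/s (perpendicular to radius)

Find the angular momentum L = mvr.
r = 7.311 Gm = 7.311 × 10^9 m
v = 387.6 m/s
vr = 387.6 × 7.311 × 10^9 = 2.83374 × 10^12 m²/s
L = m × vr = 353.6 × 2.83374 × 10^12 = 1.00201 × 10^15 kg·m²/s ≈ 1.002 × 10^15 kg·m²/s

Final answer: L = 1.002 × 10^15 kg·m²/s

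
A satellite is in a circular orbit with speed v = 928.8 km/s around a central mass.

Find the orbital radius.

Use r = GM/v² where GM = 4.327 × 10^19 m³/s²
v = 928.8 km/s = 928800 m/s
GM = 4.327 × 10^19 m³/s²
v² = 8.62669 × 10^11 m²/s²
r = GM/v² = (4.327 × 10^19) / (8.62669 × 10^11) = 5.01583 × 10^7 m ≈ 50.16 Mm

Final answer: 50.16 Mm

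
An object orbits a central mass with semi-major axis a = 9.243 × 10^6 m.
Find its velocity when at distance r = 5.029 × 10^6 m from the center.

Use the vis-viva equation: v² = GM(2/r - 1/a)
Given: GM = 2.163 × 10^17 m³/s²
a = 9.243 × 10^6 m
r = 5.029 × 10^6 m
GM = 2.163 × 10^17 m³/s²
2/r − 1/a = 3.97693 × 10^-7 − 1.0819 × 10^-7 = 2.89503 × 10^-7 m⁻¹
v² = GM (2/r − 1/a) = 6.26196 × 10^10 m²/s²
v = 250239 m/s ≈ 250.2 km/s

Final answer: 250.2 km/s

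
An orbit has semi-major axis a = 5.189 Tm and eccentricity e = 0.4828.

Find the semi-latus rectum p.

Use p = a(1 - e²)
a = 5.189 Tm = 5.189 × 10^12 m
e = 0.4828,  e² = 0.233096,  1 − e² = 0.766904
p = a(1 − e²) = 5.189 × 10^12 m × 0.766904 = 3.97947 × 10^12 m ≈ 3.979 Tm

Final answer: p = 3.979 Tm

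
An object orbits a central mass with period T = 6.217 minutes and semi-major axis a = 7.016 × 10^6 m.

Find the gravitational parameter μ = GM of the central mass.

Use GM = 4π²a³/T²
T = 6.217 minutes = 373.02 s
a = 7.016 × 10^6 m
a³ = 3.45357 × 10^20 m³
T² = 139144 s²
GM = 4π² × (3.45357 × 10^20) / 139144 = 9.7986 × 10^16 m³/s²
GM ≈ 9.799 × 10^16 m³/s²

Final answer: GM = 9.799 × 10^16 m³/s²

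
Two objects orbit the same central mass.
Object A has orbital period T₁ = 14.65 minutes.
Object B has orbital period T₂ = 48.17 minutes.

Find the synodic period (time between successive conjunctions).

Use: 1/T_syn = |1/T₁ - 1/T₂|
T₁ = 14.65 minutes = 879 s
T₂ = 48.17 minutes = 2890.2 s
1/T₁ = 0.00113766 s⁻¹
1/T₂ = 0.000345997 s⁻¹
|1/T₁ − 1/T₂| = 0.00079166 s⁻¹
T_syn = 1 / |1/T₁ − 1/T₂| = 1263.17 s ≈ 21.05 minutes

Final answer: T_syn = 21.05 minutes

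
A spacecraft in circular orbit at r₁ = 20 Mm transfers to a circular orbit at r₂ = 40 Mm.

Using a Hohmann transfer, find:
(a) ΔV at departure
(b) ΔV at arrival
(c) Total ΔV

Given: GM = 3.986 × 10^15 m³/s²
r₁ = 20 Mm = 2 × 10^7 m
r₂ = 40 Mm = 4 × 10^7 m
GM = 3.986 × 10^15 m³/s²
Transfer ellipse: a_t = (r₁ + r₂)/2 = 3 × 10^7 m
Circular speed at r₁: v₁ = √(GM/r₁) = 14117.4 m/s
Transfer speed at r₁ (periapsis): v₁ₜ = √(GM(2/r₁ − 1/a_t)) = 16301.3 m/s
(a) ΔV₁ = v₁ₜ − v₁ = 2183.96 m/s ≈ 2.184 km/s
Circular speed at r₂: v₂ = √(GM/r₂) = 9982.48 m/s
Transfer speed at r₂ (apoapsis): v₂ₜ = √(GM(2/r₂ − 1/a_t)) = 8150.66 m/s
(b) ΔV₂ = v₂ − v₂ₜ = 1831.82 m/s ≈ 1.832 km/s
(c) ΔV_total = ΔV₁ + ΔV₂ = 4015.78 m/s ≈ 4.016 km/s

Final answer:
(a) ΔV₁ = 2.184 km/s
(b) ΔV₂ = 1.832 km/s
(c) ΔV_total = 4.016 km/s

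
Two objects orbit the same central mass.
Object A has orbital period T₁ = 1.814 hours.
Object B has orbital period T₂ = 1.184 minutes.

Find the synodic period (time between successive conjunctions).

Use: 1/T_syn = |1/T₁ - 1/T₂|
T₁ = 1.814 hours = 6530.4 s
T₂ = 1.184 minutes = 71.04 s
1/T₁ = 0.00015313 s⁻¹
1/T₂ = 0.0140766 s⁻¹
|1/T₁ − 1/T₂| = 0.0139234 s⁻¹
T_syn = 1 / |1/T₁ − 1/T₂| = 71.8213 s ≈ 1.197 minutes

Final answer: T_syn = 1.197 minutes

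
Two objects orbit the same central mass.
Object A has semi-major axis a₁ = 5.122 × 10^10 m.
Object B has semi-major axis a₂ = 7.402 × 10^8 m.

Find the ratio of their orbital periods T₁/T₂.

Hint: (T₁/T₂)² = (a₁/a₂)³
a₁ = 5.122 × 10^10 m
a₂ = 7.402 × 10^8 m
a₁/a₂ = 69.1975
T₁/T₂ = (a₁/a₂)^(3/2) = (69.1975)^1.5 = 575.62

Final answer: T₁/T₂ = 575.6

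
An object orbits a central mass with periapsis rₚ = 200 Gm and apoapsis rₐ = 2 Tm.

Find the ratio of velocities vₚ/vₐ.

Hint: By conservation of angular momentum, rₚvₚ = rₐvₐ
rₚ = 200 Gm = 2 × 10^11 m
rₐ = 2 Tm = 2 × 10^12 m
rₚvₚ = rₐvₐ  ⇒  vₚ/vₐ = rₐ/rₚ
vₚ/vₐ = (2 × 10^12) / (2 × 10^11) = 10

Final answer: vₚ/vₐ = 10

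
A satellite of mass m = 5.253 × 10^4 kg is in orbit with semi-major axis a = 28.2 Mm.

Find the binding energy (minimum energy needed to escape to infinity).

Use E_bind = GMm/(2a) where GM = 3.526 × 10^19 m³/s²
a = 28.2 Mm = 2.82 × 10^7 m
GM = 3.526 × 10^19 m³/s²
m = 5.253 × 10^4 kg
GMm = 3.526 × 10^19 × 52530 = 1.85221 × 10^24 m³·kg/s²
2a = 5.64 × 10^7 m
E_bind = GMm/(2a) = 3.28406 × 10^16 J ≈ 32.84 PJ

Final answer: 32.84 PJ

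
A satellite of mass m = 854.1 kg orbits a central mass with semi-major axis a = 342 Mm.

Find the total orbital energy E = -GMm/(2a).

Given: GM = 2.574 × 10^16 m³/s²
a = 342 Mm = 3.42 × 10^8 m
GM = 2.574 × 10^16 m³/s²
2a = 6.84 × 10^8 m
GMm = 2.574 × 10^16 × 854.1 = 2.19845 × 10^19 m³·kg/s²
E = −GMm/(2a) = -3.21411 × 10^10 J ≈ -32.14 GJ

Final answer: -32.14 GJ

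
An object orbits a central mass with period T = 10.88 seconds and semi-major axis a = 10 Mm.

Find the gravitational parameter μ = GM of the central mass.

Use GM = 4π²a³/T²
T = 10.88 seconds
a = 10 Mm = 1 × 10^7 m
a³ = 1 × 10^21 m³
T² = 118.374 s²
GM = 4π² × (1 × 10^21) / 118.374 = 3.33505 × 10^20 m³/s²
GM ≈ 3.335 × 10^20 m³/s²

Final answer: GM = 3.335 × 10^20 m³/s²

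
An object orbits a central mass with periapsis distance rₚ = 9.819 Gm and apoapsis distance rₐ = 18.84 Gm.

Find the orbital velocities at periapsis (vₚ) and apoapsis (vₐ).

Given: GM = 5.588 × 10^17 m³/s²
rₚ = 9.819 Gm = 9.819 × 10^9 m
rₐ = 18.84 Gm = 1.884 × 10^10 m
GM = 5.588 × 10^17 m³/s²
a = (rₚ + rₐ)/2 = 1.43295 × 10^10 m
Vis-viva: v² = GM (2/r − 1/a)
vₚ² = 5.588 × 10^17 × (2.03687 × 10^-10 − 6.97861 × 10^-11) = 7.48237 × 10^7 m²/s²
vₚ = 8650.07 m/s ≈ 8.65 km/s
vₐ² = 5.588 × 10^17 × (1.06157 × 10^-10 − 6.97861 × 10^-11) = 2.03241 × 10^7 m²/s²
vₐ = 4508.23 m/s ≈ 4.508 km/s

Final answer: vₚ = 8.65 km/s, vₐ = 4.508 km/s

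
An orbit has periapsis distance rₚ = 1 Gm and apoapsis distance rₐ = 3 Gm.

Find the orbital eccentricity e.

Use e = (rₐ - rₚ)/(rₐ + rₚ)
rₚ = 1 Gm = 1 × 10^9 m
rₐ = 3 Gm = 3 × 10^9 m
rₐ − rₚ = 2 × 10^9 m
rₐ + rₚ = 4 × 10^9 m
e = (rₐ − rₚ)/(rₐ + rₚ) = 0.5

Final answer: e = 0.5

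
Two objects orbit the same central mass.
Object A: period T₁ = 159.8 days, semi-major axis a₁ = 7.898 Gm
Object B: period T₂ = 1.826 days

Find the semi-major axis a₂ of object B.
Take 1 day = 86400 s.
T₁ = 159.8 days = 1.38067 × 10^7 s
T₂ = 1.826 days = 157766 s
a₁ = 7.898 Gm = 7.898 × 10^9 m
Kepler's third law: (T₂/T₁)² = (a₂/a₁)³  ⇒  a₂ = a₁ (T₂/T₁)^(2/3)
T₂/T₁ = 0.0114268
(T₂/T₁)^(2/3) = 0.0507321
a₂ = 7.898 × 10^9 m × 0.0507321 = 4.00682 × 10^8 m ≈ 400.7 Mm

Final answer: a₂ = 400.7 Mm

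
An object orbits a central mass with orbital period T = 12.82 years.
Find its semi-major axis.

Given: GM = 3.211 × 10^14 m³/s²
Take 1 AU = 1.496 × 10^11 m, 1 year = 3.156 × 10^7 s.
T = 12.82 years = 4.04599 × 10^8 s
GM = 3.211 × 10^14 m³/s²
Kepler's third law: a³ = GM T² / (4π²)
T² = 1.63701 × 10^17 s²
a³ = (3.211 × 10^14) × (1.63701 × 10^17) / (4π²) = 1.33147 × 10^30 m³
a = (a³)^(1/3) = 1.10013 × 10^10 m ≈ 0.07354 AU

Final answer: 0.07354 AU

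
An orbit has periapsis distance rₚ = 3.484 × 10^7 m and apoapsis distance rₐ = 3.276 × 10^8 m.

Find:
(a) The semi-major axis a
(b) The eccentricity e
rₚ = 3.484 × 10^7 m
rₐ = 3.276 × 10^8 m
(a) a = (rₚ + rₐ)/2 = 1.8122 × 10^8 m ≈ 1.812 × 10^8 m
(b) e = (rₐ − rₚ)/(rₐ + rₚ) = (2.9276 × 10^8) / (3.6244 × 10^8) = 0.807747

Final answer:
(a) a = 1.812 × 10^8 m
(b) e = 0.8077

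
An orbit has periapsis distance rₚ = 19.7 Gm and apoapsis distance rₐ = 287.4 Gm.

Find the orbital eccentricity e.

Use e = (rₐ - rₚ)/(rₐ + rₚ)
rₚ = 19.7 Gm = 1.97 × 10^10 m
rₐ = 287.4 Gm = 2.874 × 10^11 m
rₐ − rₚ = 2.677 × 10^11 m
rₐ + rₚ = 3.071 × 10^11 m
e = (rₐ − rₚ)/(rₐ + rₚ) = 0.871703

Final answer: e = 0.8717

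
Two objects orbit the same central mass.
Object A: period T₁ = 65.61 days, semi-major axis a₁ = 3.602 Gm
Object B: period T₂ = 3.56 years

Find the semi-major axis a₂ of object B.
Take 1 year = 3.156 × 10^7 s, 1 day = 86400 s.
T₁ = 65.61 days = 5.6687 × 10^6 s
T₂ = 3.56 years = 1.12354 × 10^8 s
a₁ = 3.602 Gm = 3.602 × 10^9 m
Kepler's third law: (T₂/T₁)² = (a₂/a₁)³  ⇒  a₂ = a₁ (T₂/T₁)^(2/3)
T₂/T₁ = 19.82
(T₂/T₁)^(2/3) = 7.32378
a₂ = 3.602 × 10^9 m × 7.32378 = 2.63803 × 10^10 m ≈ 26.38 Gm

Final answer: a₂ = 26.38 Gm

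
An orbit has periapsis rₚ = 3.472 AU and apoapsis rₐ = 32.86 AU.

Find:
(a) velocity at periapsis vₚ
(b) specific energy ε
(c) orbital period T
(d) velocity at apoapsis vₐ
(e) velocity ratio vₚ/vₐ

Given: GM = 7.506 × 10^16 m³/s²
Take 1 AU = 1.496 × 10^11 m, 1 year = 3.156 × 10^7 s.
rₚ = 3.472 AU = 5.19411 × 10^11 m
rₐ = 32.86 AU = 4.91586 × 10^12 m
GM = 7.506 × 10^16 m³/s²
a = (rₚ + rₐ)/2 = 2.71763 × 10^12 m
e = (rₐ − rₚ)/(rₐ + rₚ) = (4.39644 × 10^12) / (5.43527 × 10^12) = 0.808874
(a) vₚ² = GM (2/rₚ − 1/a) = 7.506 × 10^16 × (3.85051 × 10^-12 − 3.67967 × 10^-13) = 261400 m²/s²;  vₚ = 511.273 m/s ≈ 0.1079 AU/year
(b) 2a = 5.43527 × 10^12 m;  ε = −GM/(2a) = -13809.8 J/kg ≈ -13.81 kJ/kg
(c) a³ = 2.00712 × 10^37 m³;  T = 2π √(a³/GM) = 2π × 1.63524 × 10^10 s = 1.02745 × 10^11 s ≈ 3256 years
(d) vₐ² = GM (2/rₐ − 1/a) = 7.506 × 10^16 × (4.06847 × 10^-13 − 3.67967 × 10^-13) = 2918.3 m²/s²;  vₐ = 54.0213 m/s ≈ 54.02 m/s
(e) vₚ/vₐ = rₐ/rₚ (angular momentum) = (4.91586 × 10^12) / (5.19411 × 10^11) = 9.46429 ≈ 9.464

Final answer:
(a) velocity at periapsis vₚ = 0.1079 AU/year
(b) specific energy ε = -13.81 kJ/kg
(c) orbital period T = 3256 years
(d) velocity at apoapsis vₐ = 54.02 m/s
(e) velocity ratio vₚ/vₐ = 9.464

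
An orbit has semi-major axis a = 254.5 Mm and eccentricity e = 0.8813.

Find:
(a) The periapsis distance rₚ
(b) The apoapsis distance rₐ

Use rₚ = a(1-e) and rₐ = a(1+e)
a = 254.5 Mm = 2.545 × 10^8 m
e = 0.8813:  1 − e = 0.1187,  1 + e = 1.8813
(a) rₚ = a(1 − e) = 2.545 × 10^8 m × 0.1187 = 3.02092 × 10^7 m ≈ 30.21 Mm
(b) rₐ = a(1 + e) = 2.545 × 10^8 m × 1.8813 = 4.78791 × 10^8 m ≈ 478.8 Mm

Final answer:
(a) rₚ = 30.21 Mm
(b) rₐ = 478.8 Mm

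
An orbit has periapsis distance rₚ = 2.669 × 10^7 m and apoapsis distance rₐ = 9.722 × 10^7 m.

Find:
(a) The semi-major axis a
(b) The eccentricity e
rₚ = 2.669 × 10^7 m
rₐ = 9.722 × 10^7 m
(a) a = (rₚ + rₐ)/2 = 6.1955 × 10^7 m ≈ 6.196 × 10^7 m
(b) e = (rₐ − rₚ)/(rₐ + rₚ) = (7.053 × 10^7) / (1.2391 × 10^8) = 0.569203

Final answer:
(a) a = 6.196 × 10^7 m
(b) e = 0.5692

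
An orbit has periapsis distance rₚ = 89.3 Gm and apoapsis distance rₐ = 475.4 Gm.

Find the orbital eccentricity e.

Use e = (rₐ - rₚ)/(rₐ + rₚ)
rₚ = 89.3 Gm = 8.93 × 10^10 m
rₐ = 475.4 Gm = 4.754 × 10^11 m
rₐ − rₚ = 3.861 × 10^11 m
rₐ + rₚ = 5.647 × 10^11 m
e = (rₐ − rₚ)/(rₐ + rₚ) = 0.683726

Final answer: e = 0.6837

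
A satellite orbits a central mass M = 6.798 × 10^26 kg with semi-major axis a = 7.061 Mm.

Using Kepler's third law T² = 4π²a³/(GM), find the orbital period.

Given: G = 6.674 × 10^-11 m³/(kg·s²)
M = 6.798 × 10^26 kg
GM = G × M = 6.674 × 10^-11 × 6.798 × 10^26 = 4.53699 × 10^16 m³/s²
a = 7.061 Mm = 7.061 × 10^6 m
a³ = 3.52045 × 10^20 m³
T = 2π √(a³/GM) = 2π √((3.52045 × 10^20) / (4.53699 × 10^16)) = 2π × 88.0878 s
T = 553.472 s ≈ 9.225 minutes

Final answer: 9.225 minutes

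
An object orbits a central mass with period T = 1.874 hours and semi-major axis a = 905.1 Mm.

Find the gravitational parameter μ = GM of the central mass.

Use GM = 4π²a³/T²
T = 1.874 hours = 6746.4 s
a = 905.1 Mm = 9.051 × 10^8 m
a³ = 7.41463 × 10^26 m³
T² = 4.55139 × 10^7 s²
GM = 4π² × (7.41463 × 10^26) / (4.55139 × 10^7) = 6.4314 × 10^20 m³/s²
GM ≈ 6.431 × 10^20 m³/s²

Final answer: GM = 6.431 × 10^20 m³/s²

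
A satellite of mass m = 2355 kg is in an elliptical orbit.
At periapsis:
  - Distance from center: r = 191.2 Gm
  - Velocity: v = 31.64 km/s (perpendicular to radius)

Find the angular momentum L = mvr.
r = 191.2 Gm = 1.912 × 10^11 m
v = 31.64 km/s = 31640 m/s
vr = 31640 × 1.912 × 10^11 = 6.04957 × 10^15 m²/s
L = m × vr = 2355 × 6.04957 × 10^15 = 1.42467 × 10^19 kg·m²/s ≈ 1.425 × 10^19 kg·m²/s

Final answer: L = 1.425 × 10^19 kg·m²/s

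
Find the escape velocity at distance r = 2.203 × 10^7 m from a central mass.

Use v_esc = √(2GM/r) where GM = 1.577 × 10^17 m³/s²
r = 2.203 × 10^7 m
GM = 1.577 × 10^17 m³/s²
2GM/r = 2 × (1.577 × 10^17) / (2.203 × 10^7) = 1.43168 × 10^10 m²/s²
v_esc = √(2GM/r) = 119653 m/s ≈ 119.7 km/s

Final answer: 119.7 km/s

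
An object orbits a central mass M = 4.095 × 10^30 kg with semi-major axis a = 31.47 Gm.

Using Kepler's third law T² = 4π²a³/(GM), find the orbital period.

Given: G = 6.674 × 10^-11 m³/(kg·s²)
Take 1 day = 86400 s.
M = 4.095 × 10^30 kg
GM = G × M = 6.674 × 10^-11 × 4.095 × 10^30 = 2.733 × 10^20 m³/s²
a = 31.47 Gm = 3.147 × 10^10 m
a³ = 3.11667 × 10^31 m³
T = 2π √(a³/GM) = 2π √((3.11667 × 10^31) / (2.733 × 10^20)) = 2π × 337695 s
T = 2.1218 × 10^6 s ≈ 24.56 days

Final answer: 24.56 days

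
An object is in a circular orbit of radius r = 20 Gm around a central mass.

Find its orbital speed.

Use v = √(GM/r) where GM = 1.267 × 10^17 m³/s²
r = 20 Gm = 2 × 10^10 m
GM = 1.267 × 10^17 m³/s²
GM/r = (1.267 × 10^17) / (2 × 10^10) = 6.335 × 10^6 m²/s²
v = √(GM/r) = 2516.94 m/s ≈ 2.517 km/s

Final answer: 2.517 km/s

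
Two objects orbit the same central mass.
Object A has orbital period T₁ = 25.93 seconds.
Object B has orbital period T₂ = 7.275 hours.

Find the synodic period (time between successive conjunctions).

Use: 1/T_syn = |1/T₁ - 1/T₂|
T₁ = 25.93 seconds
T₂ = 7.275 hours = 26190 s
1/T₁ = 0.0385654 s⁻¹
1/T₂ = 3.81825 × 10^-5 s⁻¹
|1/T₁ − 1/T₂| = 0.0385272 s⁻¹
T_syn = 1 / |1/T₁ − 1/T₂| = 25.9557 s ≈ 25.96 seconds

Final answer: T_syn = 25.96 seconds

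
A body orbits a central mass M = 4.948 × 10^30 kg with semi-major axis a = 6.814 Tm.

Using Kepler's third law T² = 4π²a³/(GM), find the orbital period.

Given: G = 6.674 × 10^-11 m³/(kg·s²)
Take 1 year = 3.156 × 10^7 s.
M = 4.948 × 10^30 kg
GM = G × M = 6.674 × 10^-11 × 4.948 × 10^30 = 3.3023 × 10^20 m³/s²
a = 6.814 Tm = 6.814 × 10^12 m
a³ = 3.16378 × 10^38 m³
T = 2π √(a³/GM) = 2π √((3.16378 × 10^38) / (3.3023 × 10^20)) = 2π × 9.78803 × 10^8 s
T = 6.15 × 10^9 s ≈ 194.9 years

Final answer: 194.9 years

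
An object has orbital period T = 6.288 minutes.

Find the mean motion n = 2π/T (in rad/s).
T = 6.288 minutes = 377.28 s
n = 2π / 377.28 s = 0.0166539 rad/s ≈ 0.01665 rad/s

Final answer: n = 0.01665 rad/s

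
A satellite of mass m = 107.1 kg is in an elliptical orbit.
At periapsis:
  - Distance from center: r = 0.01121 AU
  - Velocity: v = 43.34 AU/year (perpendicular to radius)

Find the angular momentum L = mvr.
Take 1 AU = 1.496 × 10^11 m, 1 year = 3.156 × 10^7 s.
r = 0.01121 AU = 1.67702 × 10^9 m
v = 43.34 AU/year = 205439 m/s
vr = 205439 × 1.67702 × 10^9 = 3.44525 × 10^14 m²/s
L = m × vr = 107.1 × 3.44525 × 10^14 = 3.68986 × 10^16 kg·m²/s ≈ 3.69 × 10^16 kg·m²/s

Final answer: L = 3.69 × 10^16 kg·m²/s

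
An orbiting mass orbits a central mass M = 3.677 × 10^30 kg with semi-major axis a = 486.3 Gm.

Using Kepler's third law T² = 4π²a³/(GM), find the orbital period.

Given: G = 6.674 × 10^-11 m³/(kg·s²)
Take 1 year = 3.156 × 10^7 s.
M = 3.677 × 10^30 kg
GM = G × M = 6.674 × 10^-11 × 3.677 × 10^30 = 2.45403 × 10^20 m³/s²
a = 486.3 Gm = 4.863 × 10^11 m
a³ = 1.15004 × 10^35 m³
T = 2π √(a³/GM) = 2π √((1.15004 × 10^35) / (2.45403 × 10^20)) = 2π × 2.16479 × 10^7 s
T = 1.36018 × 10^8 s ≈ 4.31 years

Final answer: 4.31 years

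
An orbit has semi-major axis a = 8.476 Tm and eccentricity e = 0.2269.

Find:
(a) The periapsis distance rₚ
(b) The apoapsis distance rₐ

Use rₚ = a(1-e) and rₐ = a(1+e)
a = 8.476 Tm = 8.476 × 10^12 m
e = 0.2269:  1 − e = 0.7731,  1 + e = 1.2269
(a) rₚ = a(1 − e) = 8.476 × 10^12 m × 0.7731 = 6.5528 × 10^12 m ≈ 6.553 Tm
(b) rₐ = a(1 + e) = 8.476 × 10^12 m × 1.2269 = 1.03992 × 10^13 m ≈ 10.4 Tm

Final answer:
(a) rₚ = 6.553 Tm
(b) rₐ = 10.4 Tm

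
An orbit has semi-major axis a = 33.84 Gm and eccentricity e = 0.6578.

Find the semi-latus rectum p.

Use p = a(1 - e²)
a = 33.84 Gm = 3.384 × 10^10 m
e = 0.6578,  e² = 0.432701,  1 − e² = 0.567299
p = a(1 − e²) = 3.384 × 10^10 m × 0.567299 = 1.91974 × 10^10 m ≈ 19.2 Gm

Final answer: p = 19.2 Gm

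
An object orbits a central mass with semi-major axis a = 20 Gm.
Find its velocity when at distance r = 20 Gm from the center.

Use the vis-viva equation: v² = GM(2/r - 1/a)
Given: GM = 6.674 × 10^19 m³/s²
a = 20 Gm = 2 × 10^10 m
r = 20 Gm = 2 × 10^10 m
GM = 6.674 × 10^19 m³/s²
2/r − 1/a = 1 × 10^-10 − 5 × 10^-11 = 5 × 10^-11 m⁻¹
v² = GM (2/r − 1/a) = 3.337 × 10^9 m²/s²
v = 57766.8 m/s ≈ 57.77 km/s

Final answer: 57.77 km/s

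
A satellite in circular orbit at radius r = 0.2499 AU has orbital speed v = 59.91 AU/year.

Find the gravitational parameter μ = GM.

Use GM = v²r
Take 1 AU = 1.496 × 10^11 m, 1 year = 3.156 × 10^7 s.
r = 0.2499 AU = 3.7385 × 10^10 m
v = 59.91 AU/year = 283984 m/s
v² = 8.06469 × 10^10 m²/s²
GM = v²r = 8.06469 × 10^10 × 3.7385 × 10^10 = 3.01499 × 10^21 m³/s²
GM ≈ 3.015 × 10^21 m³/s²

Final answer: GM = 3.015 × 10^21 m³/s²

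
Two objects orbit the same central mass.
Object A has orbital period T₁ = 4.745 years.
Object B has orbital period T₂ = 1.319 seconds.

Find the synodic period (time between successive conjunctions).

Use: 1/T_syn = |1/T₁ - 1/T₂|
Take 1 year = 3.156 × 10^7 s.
T₁ = 4.745 years = 1.49752 × 10^8 s
T₂ = 1.319 seconds
1/T₁ = 6.6777 × 10^-9 s⁻¹
1/T₂ = 0.75815 s⁻¹
|1/T₁ − 1/T₂| = 0.75815 s⁻¹
T_syn = 1 / |1/T₁ − 1/T₂| = 1.319 s ≈ 1.319 seconds

Final answer: T_syn = 1.319 seconds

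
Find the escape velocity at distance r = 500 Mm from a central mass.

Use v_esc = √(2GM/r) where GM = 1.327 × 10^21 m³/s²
r = 500 Mm = 5 × 10^8 m
GM = 1.327 × 10^21 m³/s²
2GM/r = 2 × (1.327 × 10^21) / (5 × 10^8) = 5.308 × 10^12 m²/s²
v_esc = √(2GM/r) = 2.30391 × 10^6 m/s ≈ 2304 km/s

Final answer: 2304 km/s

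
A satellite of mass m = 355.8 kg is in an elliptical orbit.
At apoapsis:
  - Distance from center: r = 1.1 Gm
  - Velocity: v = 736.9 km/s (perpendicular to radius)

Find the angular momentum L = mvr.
r = 1.1 Gm = 1.1 × 10^9 m
v = 736.9 km/s = 736900 m/s
vr = 736900 × 1.1 × 10^9 = 8.1059 × 10^14 m²/s
L = m × vr = 355.8 × 8.1059 × 10^14 = 2.88408 × 10^17 kg·m²/s ≈ 2.884 × 10^17 kg·m²/s

Final answer: L = 2.884 × 10^17 kg·m²/s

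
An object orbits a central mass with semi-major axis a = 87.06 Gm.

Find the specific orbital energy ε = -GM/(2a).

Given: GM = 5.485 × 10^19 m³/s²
a = 87.06 Gm = 8.706 × 10^10 m
GM = 5.485 × 10^19 m³/s²
2a = 1.7412 × 10^11 m
ε = −GM/(2a) = -3.15013 × 10^8 J/kg ≈ -315 MJ/kg

Final answer: -315 MJ/kg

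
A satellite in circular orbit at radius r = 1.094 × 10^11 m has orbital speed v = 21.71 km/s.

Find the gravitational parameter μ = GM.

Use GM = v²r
r = 1.094 × 10^11 m
v = 21.71 km/s = 21710 m/s
v² = 4.71324 × 10^8 m²/s²
GM = v²r = 4.71324 × 10^8 × 1.094 × 10^11 = 5.15629 × 10^19 m³/s²
GM ≈ 5.156 × 10^19 m³/s²

Final answer: GM = 5.156 × 10^19 m³/s²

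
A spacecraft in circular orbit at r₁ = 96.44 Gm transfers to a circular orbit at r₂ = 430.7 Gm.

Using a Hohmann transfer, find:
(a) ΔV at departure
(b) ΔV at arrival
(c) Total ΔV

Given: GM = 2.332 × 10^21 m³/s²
r₁ = 96.44 Gm = 9.644 × 10^10 m
r₂ = 430.7 Gm = 4.307 × 10^11 m
GM = 2.332 × 10^21 m³/s²
Transfer ellipse: a_t = (r₁ + r₂)/2 = 2.6357 × 10^11 m
Circular speed at r₁: v₁ = √(GM/r₁) = 155502 m/s
Transfer speed at r₁ (periapsis): v₁ₜ = √(GM(2/r₁ − 1/a_t)) = 198781 m/s
(a) ΔV₁ = v₁ₜ − v₁ = 43279.2 m/s ≈ 43.28 km/s
Circular speed at r₂: v₂ = √(GM/r₂) = 73582.9 m/s
Transfer speed at r₂ (apoapsis): v₂ₜ = √(GM(2/r₂ − 1/a_t)) = 44510 m/s
(b) ΔV₂ = v₂ − v₂ₜ = 29072.9 m/s ≈ 29.07 km/s
(c) ΔV_total = ΔV₁ + ΔV₂ = 72352.1 m/s ≈ 72.35 km/s

Final answer:
(a) ΔV₁ = 43.28 km/s
(b) ΔV₂ = 29.07 km/s
(c) ΔV_total = 72.35 km/s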